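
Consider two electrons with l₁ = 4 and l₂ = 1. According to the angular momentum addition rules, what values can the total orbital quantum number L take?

L runs from |4 − 1| = 3 to 4 + 1 = 5.
Allowed values: L = 3, 4, 5.

L = 3, 4, 5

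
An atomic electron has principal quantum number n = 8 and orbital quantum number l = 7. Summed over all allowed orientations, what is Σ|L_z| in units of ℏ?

m_l runs from −7 to 7, i.e. {-7, -6, -5, -4, -3, -2, -1, 0, 1, 2, 3, 4, 5, 6, 7}.
Σ|m_l| = 2·7(7+1)/2 = 56.

Σ|L_z| = 56 ℏ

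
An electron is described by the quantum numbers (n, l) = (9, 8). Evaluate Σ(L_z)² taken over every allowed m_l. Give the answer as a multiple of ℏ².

Σ(L_z)² = 408 ℏ²

m_l runs from −8 to 8, i.e. {-8, -7, -6, -5, -4, -3, -2, -1, 0, 1, 2, 3, 4, 5, 6, 7, 8}.
Σ m_l² = 2·(1 + 4 + 9 + 16 + 25 + 36 + 49 + 64) = 408.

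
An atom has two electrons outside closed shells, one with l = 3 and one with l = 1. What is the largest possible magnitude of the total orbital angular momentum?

L runs from |3 − 1| = 2 to 3 + 1 = 4.
L ∈ {2, 3, 4}.
The largest magnitude corresponds to L = 4: |L_tot| = ℏ√(4·5) = 2√5 ℏ.

|L_tot|_max = 2√5 ℏ ≈ 4.472ℏ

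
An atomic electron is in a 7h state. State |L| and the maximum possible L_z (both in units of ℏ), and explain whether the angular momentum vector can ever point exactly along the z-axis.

No: L_z,max = 5ℏ < |L| = √30 ℏ ≈ 5.477ℏ

7h means n = 7, l = 5.
|L| = √30 ℏ ≈ 5.4772ℏ, while L_z,max = lℏ = 5ℏ.
Since |L| > L_z,max, the vector can never point exactly along z; the closest it comes is θ_min = arccos(5/√30) ≈ 24.1°.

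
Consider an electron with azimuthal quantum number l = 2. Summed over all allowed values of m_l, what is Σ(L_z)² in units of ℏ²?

Σ(L_z)² = 10 ℏ²

m_l runs from −2 to 2, i.e. {-2, -1, 0, 1, 2}.
Summing m² from −2 to 2: Σ m_l² = 10.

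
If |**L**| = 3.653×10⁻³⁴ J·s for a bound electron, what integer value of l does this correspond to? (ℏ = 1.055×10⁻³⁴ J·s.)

l = 3

In units of ℏ, |L| ≈ 3.463.
Set l(l+1) = 11.99; the integer solution is l = 3.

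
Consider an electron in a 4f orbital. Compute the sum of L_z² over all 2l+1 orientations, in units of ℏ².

Σ(L_z)² = 28 ℏ²

4f means n = 4, l = 3.
m_l runs from −3 to 3, i.e. {-3, -2, -1, 0, 1, 2, 3}.
Summing m² from −3 to 3: Σ m_l² = 28.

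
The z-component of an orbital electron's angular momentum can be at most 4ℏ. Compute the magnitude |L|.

|L| = 2√5 ℏ ≈ 4.472ℏ

Since max m_l = l, l = 4.
Then |L| = ℏ√(4·5) = 2√5 ℏ.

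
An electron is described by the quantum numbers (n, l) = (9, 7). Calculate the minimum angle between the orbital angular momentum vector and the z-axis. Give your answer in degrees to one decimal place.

θ_min ≈ 20.7°

|L| = ℏ√(l(l+1)) = 2√14 ℏ.
The smallest angle corresponds to the largest L_z, i.e. m_l = l = 7, giving L_z = 7ℏ.
cos θ_min = 7/√56, so θ_min ≈ 20.7°.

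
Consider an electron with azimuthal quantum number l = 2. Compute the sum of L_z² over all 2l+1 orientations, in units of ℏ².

Σ(L_z)² = 10 ℏ²

m_l ∈ {-2, -1, 0, 1, 2}.
Σ m_l² = l(l+1)(2l+1)/3 = 2·3·5/3 = 10.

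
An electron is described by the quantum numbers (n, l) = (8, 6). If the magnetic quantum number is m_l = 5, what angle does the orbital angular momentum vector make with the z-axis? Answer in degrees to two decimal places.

|L| = ℏ√(l(l+1)) = √42 ℏ.
L_z = m_l ℏ = 5ℏ.
cos θ = L_z/|L| = 5/√42, so θ ≈ 39.51°.

θ ≈ 39.51°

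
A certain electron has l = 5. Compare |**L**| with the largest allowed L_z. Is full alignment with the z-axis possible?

|L| = √30 ℏ ≈ 5.4772ℏ, while L_z,max = lℏ = 5ℏ.
Since |L| > L_z,max, the vector can never point exactly along z; the closest it comes is θ_min = arccos(5/√30) ≈ 24.1°.

No: L_z,max = 5ℏ < |L| = √30 ℏ ≈ 5.477ℏ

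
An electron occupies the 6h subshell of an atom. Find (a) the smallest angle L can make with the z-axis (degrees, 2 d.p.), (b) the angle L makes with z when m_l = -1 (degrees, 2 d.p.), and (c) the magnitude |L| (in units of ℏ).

The 6h subshell has l = 5.
cos θ_min = 5/√30, so θ_min ≈ 24.09°.
For m_l = -1: cos θ = -1/√30, θ ≈ 100.52°.
|L| = ℏ√(5·6) = √30 ℏ ≈ 5.477ℏ.

θ_min ≈ 24.09°; θ(m_l=-1) ≈ 100.52°; |L| = √30 ℏ ≈ 5.477ℏ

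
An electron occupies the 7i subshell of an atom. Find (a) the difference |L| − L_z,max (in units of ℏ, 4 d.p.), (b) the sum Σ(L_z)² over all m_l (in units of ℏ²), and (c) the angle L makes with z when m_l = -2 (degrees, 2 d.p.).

For 7i, l = 6.
|L| − L_z,max = (√42 − 6)ℏ ≈ 0.4807ℏ.
Σ m_l² = 182, so Σ(L_z)² = 182 ℏ².
For m_l = -2: cos θ = -2/√42, θ ≈ 107.98°.

|L|−L_z,max ≈ 0.4807ℏ; Σ(L_z)² = 182 ℏ²; θ(m_l=-2) ≈ 107.98°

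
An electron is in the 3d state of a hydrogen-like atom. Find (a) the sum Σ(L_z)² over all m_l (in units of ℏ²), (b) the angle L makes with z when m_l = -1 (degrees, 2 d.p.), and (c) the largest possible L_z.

3d means n = 3, l = 2.
Σ m_l² = 10, so Σ(L_z)² = 10 ℏ².
For m_l = -1: cos θ = -1/√6, θ ≈ 114.09°.
L_z,max = lℏ = 2ℏ.

Σ(L_z)² = 10 ℏ²; θ(m_l=-1) ≈ 114.09°; L_z,max = 2ℏ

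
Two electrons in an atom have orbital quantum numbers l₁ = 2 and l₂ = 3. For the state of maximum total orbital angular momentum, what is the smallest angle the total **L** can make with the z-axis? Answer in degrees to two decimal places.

θ_min ≈ 24.09°

L runs from |2 − 3| = 1 to 2 + 3 = 5.
L ∈ {1, 2, 3, 4, 5}.
The maximum is L = 5, with |L_tot| = ℏ√(5·6) = √30 ℏ.
The minimum angle with z is arccos(5/√30) ≈ 24.09°.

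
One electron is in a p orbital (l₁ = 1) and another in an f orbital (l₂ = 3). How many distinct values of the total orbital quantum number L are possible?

Angular momentum addition gives L = |l₁ − l₂|, …, l₁ + l₂.
So L can be 2, 3, 4.
That is 3 values.

3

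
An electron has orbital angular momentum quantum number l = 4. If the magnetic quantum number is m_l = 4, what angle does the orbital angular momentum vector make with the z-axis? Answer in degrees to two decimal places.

θ ≈ 26.57°

|L| = √(l(l+1)) ℏ = 2√5 ℏ.
L_z = m_l ℏ = 4ℏ.
cos θ = L_z/|L| = 4/√20, so θ ≈ 26.57°.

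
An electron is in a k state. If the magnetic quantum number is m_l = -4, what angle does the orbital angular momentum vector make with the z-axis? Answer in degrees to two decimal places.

θ ≈ 122.31°

K corresponds to l = 7.
|L| = ℏ√(l(l+1)) = 2√14 ℏ.
L_z = m_l ℏ = −4ℏ.
cos θ = L_z/|L| = -4/√56, so θ ≈ 122.31°.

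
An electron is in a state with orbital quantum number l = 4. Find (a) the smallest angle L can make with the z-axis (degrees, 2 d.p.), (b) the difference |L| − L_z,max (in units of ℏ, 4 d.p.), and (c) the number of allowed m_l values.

θ_min ≈ 26.57°; |L|−L_z,max ≈ 0.4721ℏ; 9 values

cos θ_min = 4/√20, so θ_min ≈ 26.57°.
|L| − L_z,max = (2√5 − 4)ℏ ≈ 0.4721ℏ.
There are 2l+1 = 9 values of m_l.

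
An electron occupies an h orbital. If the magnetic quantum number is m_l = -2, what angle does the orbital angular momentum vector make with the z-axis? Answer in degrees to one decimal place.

θ ≈ 111.4°

The letter h corresponds to l = 5.
|L| = √(l(l+1)) ℏ = √30 ℏ.
L_z = m_l ℏ = −2ℏ.
cos θ = L_z/|L| = -2/√30, so θ ≈ 111.4°.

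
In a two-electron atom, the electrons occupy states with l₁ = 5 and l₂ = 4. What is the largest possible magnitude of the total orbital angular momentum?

|L_tot|_max = 3√10 ℏ ≈ 9.487ℏ

Angular momentum addition gives L = |l₁ − l₂|, …, l₁ + l₂.
L ∈ {1, 2, 3, 4, 5, 6, 7, 8, 9}.
The largest magnitude corresponds to L = 9: |L_tot| = ℏ√(9·10) = 3√10 ℏ.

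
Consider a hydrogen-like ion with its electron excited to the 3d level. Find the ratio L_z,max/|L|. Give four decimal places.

The 3d level has l = 2.
|L| = √6 ℏ ≈ 2.4495ℏ, while L_z,max = lℏ = 2ℏ.
L_z,max/|L| = 2/√6 = 0.8165.

L_z,max/|L| = 0.8165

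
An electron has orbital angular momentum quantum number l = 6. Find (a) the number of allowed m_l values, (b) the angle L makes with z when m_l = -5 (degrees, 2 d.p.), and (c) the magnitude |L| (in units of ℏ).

13 values; θ(m_l=-5) ≈ 140.49°; |L| = √42 ℏ ≈ 6.481ℏ

There are 2l+1 = 13 values of m_l.
For m_l = -5: cos θ = -5/√42, θ ≈ 140.49°.
|L| = ℏ√(6·7) = √42 ℏ ≈ 6.481ℏ.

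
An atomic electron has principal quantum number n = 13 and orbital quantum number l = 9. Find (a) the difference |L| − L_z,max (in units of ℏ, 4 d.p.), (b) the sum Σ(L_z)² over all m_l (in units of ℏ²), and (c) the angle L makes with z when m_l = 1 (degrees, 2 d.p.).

|L| − L_z,max = (3√10 − 9)ℏ ≈ 0.4868ℏ.
Σ m_l² = 570, so Σ(L_z)² = 570 ℏ².
For m_l = 1: cos θ = 1/√90, θ ≈ 83.95°.

|L|−L_z,max ≈ 0.4868ℏ; Σ(L_z)² = 570 ℏ²; θ(m_l=1) ≈ 83.95°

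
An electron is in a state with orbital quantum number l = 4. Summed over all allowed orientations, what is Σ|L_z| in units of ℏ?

Σ|L_z| = 20 ℏ

The allowed m_l values are -4, -3, -2, -1, 0, 1, 2, 3, 4.
Σ|m_l| = 2·4(4+1)/2 = 20.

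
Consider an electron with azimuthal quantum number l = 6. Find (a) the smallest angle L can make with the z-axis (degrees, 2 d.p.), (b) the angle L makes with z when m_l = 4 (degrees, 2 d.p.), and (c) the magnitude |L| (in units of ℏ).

θ_min ≈ 22.21°; θ(m_l=4) ≈ 51.89°; |L| = √42 ℏ ≈ 6.481ℏ

cos θ_min = 6/√42, so θ_min ≈ 22.21°.
For m_l = 4: cos θ = 4/√42, θ ≈ 51.89°.
|L| = ℏ√(6·7) = √42 ℏ ≈ 6.481ℏ.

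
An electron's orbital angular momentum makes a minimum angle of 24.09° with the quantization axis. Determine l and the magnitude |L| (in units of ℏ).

l = 5, |L| = √30 ℏ ≈ 5.477ℏ

cos²θ_min = l/(l+1) = 0.8334.
Solving: l = 5.
Then |L| = ℏ√(5·6) = √30 ℏ.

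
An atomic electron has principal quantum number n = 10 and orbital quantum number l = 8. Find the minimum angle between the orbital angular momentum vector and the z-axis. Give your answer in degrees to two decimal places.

|L| = √(l(l+1)) ℏ = 6√2 ℏ.
The smallest angle corresponds to the largest L_z, i.e. m_l = l = 8, giving L_z = 8ℏ.
cos θ_min = 8/√72, so θ_min ≈ 19.47°.

θ_min ≈ 19.47°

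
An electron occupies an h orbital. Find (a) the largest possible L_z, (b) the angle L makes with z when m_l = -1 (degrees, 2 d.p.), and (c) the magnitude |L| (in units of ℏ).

L_z,max = 5ℏ; θ(m_l=-1) ≈ 100.52°; |L| = √30 ℏ ≈ 5.477ℏ

For an h orbital, l = 5.
L_z,max = lℏ = 5ℏ.
For m_l = -1: cos θ = -1/√30, θ ≈ 100.52°.
|L| = ℏ√(5·6) = √30 ℏ ≈ 5.477ℏ.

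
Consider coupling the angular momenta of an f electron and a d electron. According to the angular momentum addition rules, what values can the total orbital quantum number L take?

L runs from |3 − 2| = 1 to 3 + 2 = 5.
L ∈ {1, 2, 3, 4, 5}.

L = 1, 2, 3, 4, 5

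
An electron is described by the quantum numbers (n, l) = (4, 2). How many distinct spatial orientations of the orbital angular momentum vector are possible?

5

The number of m_l values is 2l + 1 = 2·2 + 1 = 5.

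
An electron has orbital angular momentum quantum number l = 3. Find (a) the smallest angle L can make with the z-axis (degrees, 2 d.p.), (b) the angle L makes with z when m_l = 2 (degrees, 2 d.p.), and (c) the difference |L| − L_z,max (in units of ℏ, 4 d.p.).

θ_min ≈ 30.00°; θ(m_l=2) ≈ 54.74°; |L|−L_z,max ≈ 0.4641ℏ

cos θ_min = 3/√12, so θ_min ≈ 30.00°.
For m_l = 2: cos θ = 2/√12, θ ≈ 54.74°.
|L| − L_z,max = (2√3 − 3)ℏ ≈ 0.4641ℏ.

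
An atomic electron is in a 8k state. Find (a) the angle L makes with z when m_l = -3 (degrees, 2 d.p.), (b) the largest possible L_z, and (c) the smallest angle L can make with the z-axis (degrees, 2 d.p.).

θ(m_l=-3) ≈ 113.63°; L_z,max = 7ℏ; θ_min ≈ 20.70°

For 8k, l = 7.
For m_l = -3: cos θ = -3/√56, θ ≈ 113.63°.
L_z,max = lℏ = 7ℏ.
cos θ_min = 7/√56, so θ_min ≈ 20.70°.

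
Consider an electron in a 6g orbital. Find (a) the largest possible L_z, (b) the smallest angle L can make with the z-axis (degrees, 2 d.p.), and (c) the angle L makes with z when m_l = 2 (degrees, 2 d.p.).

L_z,max = 4ℏ; θ_min ≈ 26.57°; θ(m_l=2) ≈ 63.43°

For 6g, l = 4.
L_z,max = lℏ = 4ℏ.
cos θ_min = 4/√20, so θ_min ≈ 26.57°.
For m_l = 2: cos θ = 2/√20, θ ≈ 63.43°.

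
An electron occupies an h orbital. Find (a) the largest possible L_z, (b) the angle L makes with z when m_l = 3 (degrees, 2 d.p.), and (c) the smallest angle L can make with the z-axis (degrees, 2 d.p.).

An h state has l = 5.
L_z,max = lℏ = 5ℏ.
For m_l = 3: cos θ = 3/√30, θ ≈ 56.79°.
cos θ_min = 5/√30, so θ_min ≈ 24.09°.

L_z,max = 5ℏ; θ(m_l=3) ≈ 56.79°; θ_min ≈ 24.09°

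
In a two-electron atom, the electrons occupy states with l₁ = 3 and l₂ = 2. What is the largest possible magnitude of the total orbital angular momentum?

|L_tot|_max = √30 ℏ ≈ 5.477ℏ

L runs from |3 − 2| = 1 to 3 + 2 = 5.
So L can be 1, 2, 3, 4, 5.
The largest magnitude corresponds to L = 5: |L_tot| = ℏ√(5·6) = √30 ℏ.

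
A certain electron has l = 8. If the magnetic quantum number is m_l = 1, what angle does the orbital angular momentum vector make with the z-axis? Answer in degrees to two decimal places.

|L| = ℏ√(l(l+1)) = 6√2 ℏ.
L_z = m_l ℏ = 1ℏ.
cos θ = L_z/|L| = 1/√72, so θ ≈ 83.23°.

θ ≈ 83.23°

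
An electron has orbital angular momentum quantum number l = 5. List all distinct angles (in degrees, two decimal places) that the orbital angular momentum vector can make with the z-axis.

|L| = ℏ√(l(l+1)) = √30 ℏ.
cos θ = m_l/√30 for each m_l ∈ {-5, -4, -3, -2, -1, 0, 1, 2, 3, 4, 5}.

θ ∈ {24.09°, 43.09°, 56.79°, 68.58°, 79.48°, 90.00°, 100.52°, 111.42°, 123.21°, 136.91°, 155.91°}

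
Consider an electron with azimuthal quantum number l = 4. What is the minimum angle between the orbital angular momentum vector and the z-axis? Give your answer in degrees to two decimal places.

|L| = ℏ√(l(l+1)) = 2√5 ℏ.
The smallest angle corresponds to the largest L_z, i.e. m_l = l = 4, giving L_z = 4ℏ.
cos θ_min = 4/√20, so θ_min ≈ 26.57°.

θ_min ≈ 26.57°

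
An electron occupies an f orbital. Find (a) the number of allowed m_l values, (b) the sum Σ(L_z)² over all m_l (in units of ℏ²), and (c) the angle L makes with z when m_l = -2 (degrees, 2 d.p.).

An f state has l = 3.
There are 2l+1 = 7 values of m_l.
Σ m_l² = 28, so Σ(L_z)² = 28 ℏ².
For m_l = -2: cos θ = -2/√12, θ ≈ 125.26°.

7 values; Σ(L_z)² = 28 ℏ²; θ(m_l=-2) ≈ 125.26°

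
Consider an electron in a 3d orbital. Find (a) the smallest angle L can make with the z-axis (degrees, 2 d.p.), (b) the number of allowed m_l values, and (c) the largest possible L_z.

θ_min ≈ 35.26°; 5 values; L_z,max = 2ℏ

The 3d subshell has l = 2.
cos θ_min = 2/√6, so θ_min ≈ 35.26°.
There are 2l+1 = 5 values of m_l.
L_z,max = lℏ = 2ℏ.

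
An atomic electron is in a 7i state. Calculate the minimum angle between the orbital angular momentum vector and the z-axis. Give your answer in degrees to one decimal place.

θ_min ≈ 22.2°

7i means n = 7, l = 6.
|L| = √(l(l+1)) ℏ = √42 ℏ.
The smallest angle corresponds to the largest L_z, i.e. m_l = l = 6, giving L_z = 6ℏ.
cos θ_min = 6/√42, so θ_min ≈ 22.2°.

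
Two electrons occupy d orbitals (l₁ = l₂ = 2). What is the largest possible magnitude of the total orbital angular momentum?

|L_tot|_max = 2√5 ℏ ≈ 4.472ℏ

L runs from |2 − 2| = 0 to 2 + 2 = 4.
So L can be 0, 1, 2, 3, 4.
The largest magnitude corresponds to L = 4: |L_tot| = ℏ√(4·5) = 2√5 ℏ.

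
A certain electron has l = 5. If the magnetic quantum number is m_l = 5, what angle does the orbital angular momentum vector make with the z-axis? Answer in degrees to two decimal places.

|L|² = l(l+1)ℏ² = 30ℏ², so |L| = √30 ℏ.
L_z = m_l ℏ = 5ℏ.
cos θ = L_z/|L| = 5/√30, so θ ≈ 24.09°.

θ ≈ 24.09°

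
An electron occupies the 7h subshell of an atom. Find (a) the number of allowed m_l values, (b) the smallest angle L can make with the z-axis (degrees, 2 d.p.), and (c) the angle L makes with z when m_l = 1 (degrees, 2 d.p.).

The 7h subshell has l = 5.
There are 2l+1 = 11 values of m_l.
cos θ_min = 5/√30, so θ_min ≈ 24.09°.
For m_l = 1: cos θ = 1/√30, θ ≈ 79.48°.

11 values; θ_min ≈ 24.09°; θ(m_l=1) ≈ 79.48°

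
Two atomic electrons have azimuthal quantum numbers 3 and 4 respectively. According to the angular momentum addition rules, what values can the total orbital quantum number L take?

L = 1, 2, 3, 4, 5, 6, 7

The total orbital quantum number L ranges from |l₁ − l₂| to l₁ + l₂ in integer steps.
So L can be 1, 2, 3, 4, 5, 6, 7.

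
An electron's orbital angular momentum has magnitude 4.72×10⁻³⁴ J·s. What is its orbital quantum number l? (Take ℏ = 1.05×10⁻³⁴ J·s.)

|L|/ℏ = (4.72×10⁻³⁴)/(1.05×10⁻³⁴) ≈ 4.495.
Set l(l+1) = 20.21; the integer solution is l = 4.

l = 4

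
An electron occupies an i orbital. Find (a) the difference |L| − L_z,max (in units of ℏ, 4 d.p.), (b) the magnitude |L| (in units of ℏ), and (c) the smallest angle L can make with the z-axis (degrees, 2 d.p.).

|L|−L_z,max ≈ 0.4807ℏ; |L| = √42 ℏ ≈ 6.481ℏ; θ_min ≈ 22.21°

For an i orbital, l = 6.
|L| − L_z,max = (√42 − 6)ℏ ≈ 0.4807ℏ.
|L| = ℏ√(6·7) = √42 ℏ ≈ 6.481ℏ.
cos θ_min = 6/√42, so θ_min ≈ 22.21°.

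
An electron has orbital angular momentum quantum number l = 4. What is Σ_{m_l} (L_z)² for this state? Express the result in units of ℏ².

The allowed m_l values are -4, -3, -2, -1, 0, 1, 2, 3, 4.
Σ m_l² = 2·(1 + 4 + 9 + 16) = 60.

Σ(L_z)² = 60 ℏ²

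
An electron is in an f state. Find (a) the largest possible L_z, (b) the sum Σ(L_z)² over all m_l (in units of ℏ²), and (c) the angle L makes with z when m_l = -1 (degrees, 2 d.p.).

L_z,max = 3ℏ; Σ(L_z)² = 28 ℏ²; θ(m_l=-1) ≈ 106.78°

F corresponds to l = 3.
L_z,max = lℏ = 3ℏ.
Σ m_l² = 28, so Σ(L_z)² = 28 ℏ².
For m_l = -1: cos θ = -1/√12, θ ≈ 106.78°.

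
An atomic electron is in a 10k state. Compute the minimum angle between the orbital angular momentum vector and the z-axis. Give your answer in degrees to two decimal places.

θ_min ≈ 20.70°

For 10k, l = 7.
|L|² = l(l+1)ℏ² = 56ℏ², so |L| = 2√14 ℏ.
The smallest angle corresponds to the largest L_z, i.e. m_l = l = 7, giving L_z = 7ℏ.
cos θ_min = 7/√56, so θ_min ≈ 20.70°.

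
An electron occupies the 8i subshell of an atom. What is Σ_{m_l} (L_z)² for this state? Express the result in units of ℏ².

Σ(L_z)² = 182 ℏ²

The 8i subshell has l = 6.
m_l runs from −6 to 6, i.e. {-6, -5, -4, -3, -2, -1, 0, 1, 2, 3, 4, 5, 6}.
Σ m_l² = 2·(1 + 4 + 9 + 16 + 25 + 36) = 182.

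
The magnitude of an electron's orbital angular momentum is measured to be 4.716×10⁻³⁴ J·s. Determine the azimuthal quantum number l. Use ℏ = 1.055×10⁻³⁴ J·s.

l = 4

In units of ℏ, |L| ≈ 4.470.
(|L|/ℏ)² = l(l+1) ≈ 19.98 ⇒ l = 4.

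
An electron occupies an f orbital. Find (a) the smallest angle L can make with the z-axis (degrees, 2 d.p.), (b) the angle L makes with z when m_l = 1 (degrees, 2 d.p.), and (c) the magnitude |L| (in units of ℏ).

θ_min ≈ 30.00°; θ(m_l=1) ≈ 73.22°; |L| = 2√3 ℏ ≈ 3.464ℏ

F corresponds to l = 3.
cos θ_min = 3/√12, so θ_min ≈ 30.00°.
For m_l = 1: cos θ = 1/√12, θ ≈ 73.22°.
|L| = ℏ√(3·4) = 2√3 ℏ ≈ 3.464ℏ.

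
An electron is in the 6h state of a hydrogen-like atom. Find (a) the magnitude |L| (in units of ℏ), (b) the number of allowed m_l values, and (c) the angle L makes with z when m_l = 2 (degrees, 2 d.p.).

The 6h subshell has l = 5.
|L| = ℏ√(5·6) = √30 ℏ ≈ 5.477ℏ.
There are 2l+1 = 11 values of m_l.
For m_l = 2: cos θ = 2/√30, θ ≈ 68.58°.

|L| = √30 ℏ ≈ 5.477ℏ; 11 values; θ(m_l=2) ≈ 68.58°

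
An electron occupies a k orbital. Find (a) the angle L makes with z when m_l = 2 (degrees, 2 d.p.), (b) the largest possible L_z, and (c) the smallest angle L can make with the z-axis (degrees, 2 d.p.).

For a k orbital, l = 7.
For m_l = 2: cos θ = 2/√56, θ ≈ 74.50°.
L_z,max = lℏ = 7ℏ.
cos θ_min = 7/√56, so θ_min ≈ 20.70°.

θ(m_l=2) ≈ 74.50°; L_z,max = 7ℏ; θ_min ≈ 20.70°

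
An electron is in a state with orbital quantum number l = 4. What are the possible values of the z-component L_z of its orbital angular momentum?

L_z = m_l ℏ with m_l ranging from −l to +l in integer steps.
For l = 4: m_l ∈ {-4, -3, -2, -1, 0, 1, 2, 3, 4}.

L_z ∈ {−4ℏ, −3ℏ, −2ℏ, −ℏ, 0, ℏ, 2ℏ, 3ℏ, 4ℏ}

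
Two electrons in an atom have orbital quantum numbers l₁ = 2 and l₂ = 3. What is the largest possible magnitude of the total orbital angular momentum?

|L_tot|_max = √30 ℏ ≈ 5.477ℏ

Angular momentum addition gives L = |l₁ − l₂|, …, l₁ + l₂.
Allowed values: L = 1, 2, 3, 4, 5.
The largest magnitude corresponds to L = 5: |L_tot| = ℏ√(5·6) = √30 ℏ.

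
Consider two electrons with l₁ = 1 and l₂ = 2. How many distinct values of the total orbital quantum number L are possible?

3

The total orbital quantum number L ranges from |l₁ − l₂| to l₁ + l₂ in integer steps.
Allowed values: L = 1, 2, 3.
That is 3 values.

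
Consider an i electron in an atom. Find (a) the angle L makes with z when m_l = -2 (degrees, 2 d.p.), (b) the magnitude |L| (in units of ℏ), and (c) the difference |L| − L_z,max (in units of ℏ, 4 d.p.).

An i state has l = 6.
For m_l = -2: cos θ = -2/√42, θ ≈ 107.98°.
|L| = ℏ√(6·7) = √42 ℏ ≈ 6.481ℏ.
|L| − L_z,max = (√42 − 6)ℏ ≈ 0.4807ℏ.

θ(m_l=-2) ≈ 107.98°; |L| = √42 ℏ ≈ 6.481ℏ; |L|−L_z,max ≈ 0.4807ℏ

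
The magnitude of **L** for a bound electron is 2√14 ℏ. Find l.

(|L|/ℏ)² = l(l+1) = 56.
l² + l − 56 = 0 ⇒ l = 7.

l = 7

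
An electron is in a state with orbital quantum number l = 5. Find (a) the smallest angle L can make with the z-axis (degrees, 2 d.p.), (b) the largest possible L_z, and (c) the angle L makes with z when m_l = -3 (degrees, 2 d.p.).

cos θ_min = 5/√30, so θ_min ≈ 24.09°.
L_z,max = lℏ = 5ℏ.
For m_l = -3: cos θ = -3/√30, θ ≈ 123.21°.

θ_min ≈ 24.09°; L_z,max = 5ℏ; θ(m_l=-3) ≈ 123.21°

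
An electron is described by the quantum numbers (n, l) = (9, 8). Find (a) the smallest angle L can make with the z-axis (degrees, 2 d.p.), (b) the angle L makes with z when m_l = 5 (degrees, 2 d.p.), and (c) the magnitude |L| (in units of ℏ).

cos θ_min = 8/√72, so θ_min ≈ 19.47°.
For m_l = 5: cos θ = 5/√72, θ ≈ 53.90°.
|L| = ℏ√(8·9) = 6√2 ℏ ≈ 8.485ℏ.

θ_min ≈ 19.47°; θ(m_l=5) ≈ 53.90°; |L| = 6√2 ℏ ≈ 8.485ℏ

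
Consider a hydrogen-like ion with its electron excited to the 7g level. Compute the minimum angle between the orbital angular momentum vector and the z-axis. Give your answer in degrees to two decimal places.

The 7g level has l = 4.
|L| = ℏ√(l(l+1)) = 2√5 ℏ.
The smallest angle corresponds to the largest L_z, i.e. m_l = l = 4, giving L_z = 4ℏ.
cos θ_min = 4/√20, so θ_min ≈ 26.57°.

θ_min ≈ 26.57°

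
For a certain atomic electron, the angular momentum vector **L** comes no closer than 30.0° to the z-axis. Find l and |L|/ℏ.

l = 3, |L| = 2√3 ℏ ≈ 3.464ℏ

At minimum angle, m_l = l, so cos θ = l/√(l(l+1)); cos²θ = l/(l+1) = 0.7500.
l = cos²θ/sin²θ ≈ 3.
Then |L| = ℏ√(3·4) = 2√3 ℏ.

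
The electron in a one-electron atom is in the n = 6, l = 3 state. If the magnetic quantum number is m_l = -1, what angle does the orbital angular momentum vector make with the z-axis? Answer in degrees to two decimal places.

|L| = √(l(l+1)) ℏ = 2√3 ℏ.
L_z = m_l ℏ = −1ℏ.
cos θ = L_z/|L| = -1/√12, so θ ≈ 106.78°.

θ ≈ 106.78°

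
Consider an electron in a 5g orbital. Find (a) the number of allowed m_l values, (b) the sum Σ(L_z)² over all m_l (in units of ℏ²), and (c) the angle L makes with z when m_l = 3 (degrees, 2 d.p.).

For 5g, l = 4.
There are 2l+1 = 9 values of m_l.
Σ m_l² = 60, so Σ(L_z)² = 60 ℏ².
For m_l = 3: cos θ = 3/√20, θ ≈ 47.87°.

9 values; Σ(L_z)² = 60 ℏ²; θ(m_l=3) ≈ 47.87°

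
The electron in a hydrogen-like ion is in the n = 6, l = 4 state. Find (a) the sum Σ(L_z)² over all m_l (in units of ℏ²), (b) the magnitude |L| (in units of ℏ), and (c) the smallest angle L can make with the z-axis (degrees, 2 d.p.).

Σ m_l² = 60, so Σ(L_z)² = 60 ℏ².
|L| = ℏ√(4·5) = 2√5 ℏ ≈ 4.472ℏ.
cos θ_min = 4/√20, so θ_min ≈ 26.57°.

Σ(L_z)² = 60 ℏ²; |L| = 2√5 ℏ ≈ 4.472ℏ; θ_min ≈ 26.57°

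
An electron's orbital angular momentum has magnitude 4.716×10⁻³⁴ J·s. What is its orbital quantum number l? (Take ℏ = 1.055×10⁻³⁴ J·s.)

|L|/ℏ = (4.716×10⁻³⁴)/(1.055×10⁻³⁴) ≈ 4.470.
(|L|/ℏ)² = l(l+1) ≈ 19.98 ⇒ l = 4.

l = 4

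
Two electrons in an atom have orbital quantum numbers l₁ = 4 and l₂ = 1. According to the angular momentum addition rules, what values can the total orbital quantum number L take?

Angular momentum addition gives L = |l₁ − l₂|, …, l₁ + l₂.
Allowed values: L = 3, 4, 5.

L = 3, 4, 5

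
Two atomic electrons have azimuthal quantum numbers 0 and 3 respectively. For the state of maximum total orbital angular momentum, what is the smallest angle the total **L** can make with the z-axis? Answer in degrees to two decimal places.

θ_min ≈ 30.00°

By the triangle rule, |l₁ − l₂| ≤ L ≤ l₁ + l₂.
Allowed values: L = 3.
The maximum is L = 3, with |L_tot| = ℏ√(3·4) = 2√3 ℏ.
The minimum angle with z is arccos(3/√12) ≈ 30.00°.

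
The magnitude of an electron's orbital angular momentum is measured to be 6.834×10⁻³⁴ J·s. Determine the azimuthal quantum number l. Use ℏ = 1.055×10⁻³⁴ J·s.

l = 6

|L|/ℏ = (6.834×10⁻³⁴)/(1.055×10⁻³⁴) ≈ 6.478.
l(l+1) ≈ 6.478² ≈ 41.96, so l = 6.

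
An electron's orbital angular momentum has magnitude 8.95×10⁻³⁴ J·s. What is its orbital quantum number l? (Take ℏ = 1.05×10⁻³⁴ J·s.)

Dividing by ℏ: |L|/ℏ ≈ 8.524.
Set l(l+1) = 72.66; the integer solution is l = 8.

l = 8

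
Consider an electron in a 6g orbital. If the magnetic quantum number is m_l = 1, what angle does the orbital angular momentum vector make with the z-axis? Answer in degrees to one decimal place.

θ ≈ 77.1°

For 6g, l = 4.
|L|² = l(l+1)ℏ² = 20ℏ², so |L| = 2√5 ℏ.
L_z = m_l ℏ = 1ℏ.
cos θ = L_z/|L| = 1/√20, so θ ≈ 77.1°.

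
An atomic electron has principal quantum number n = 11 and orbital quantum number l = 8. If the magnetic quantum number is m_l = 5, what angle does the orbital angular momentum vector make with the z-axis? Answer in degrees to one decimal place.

|L| = √(l(l+1)) ℏ = 6√2 ℏ.
L_z = m_l ℏ = 5ℏ.
cos θ = L_z/|L| = 5/√72, so θ ≈ 53.9°.

θ ≈ 53.9°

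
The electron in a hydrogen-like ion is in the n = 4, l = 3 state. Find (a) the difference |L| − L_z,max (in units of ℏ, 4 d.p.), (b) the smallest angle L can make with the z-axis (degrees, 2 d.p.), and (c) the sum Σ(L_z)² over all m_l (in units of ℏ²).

|L| − L_z,max = (2√3 − 3)ℏ ≈ 0.4641ℏ.
cos θ_min = 3/√12, so θ_min ≈ 30.00°.
Σ m_l² = 28, so Σ(L_z)² = 28 ℏ².

|L|−L_z,max ≈ 0.4641ℏ; θ_min ≈ 30.00°; Σ(L_z)² = 28 ℏ²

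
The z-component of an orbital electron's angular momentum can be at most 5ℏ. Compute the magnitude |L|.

The maximum L_z equals lℏ, giving l = 5.
Then |L| = ℏ√(5·6) = √30 ℏ.

|L| = √30 ℏ ≈ 5.477ℏ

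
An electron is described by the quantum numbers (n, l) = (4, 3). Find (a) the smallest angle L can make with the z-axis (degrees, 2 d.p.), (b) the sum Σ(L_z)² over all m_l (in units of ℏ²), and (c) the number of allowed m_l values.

cos θ_min = 3/√12, so θ_min ≈ 30.00°.
Σ m_l² = 28, so Σ(L_z)² = 28 ℏ².
There are 2l+1 = 7 values of m_l.

θ_min ≈ 30.00°; Σ(L_z)² = 28 ℏ²; 7 values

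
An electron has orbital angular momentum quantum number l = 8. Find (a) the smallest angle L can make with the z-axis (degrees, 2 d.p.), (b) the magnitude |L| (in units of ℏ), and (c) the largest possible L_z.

cos θ_min = 8/√72, so θ_min ≈ 19.47°.
|L| = ℏ√(8·9) = 6√2 ℏ ≈ 8.485ℏ.
L_z,max = lℏ = 8ℏ.

θ_min ≈ 19.47°; |L| = 6√2 ℏ ≈ 8.485ℏ; L_z,max = 8ℏ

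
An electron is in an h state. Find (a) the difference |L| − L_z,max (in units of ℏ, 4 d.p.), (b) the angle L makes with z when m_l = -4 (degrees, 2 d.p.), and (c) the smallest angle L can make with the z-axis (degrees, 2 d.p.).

For an h orbital, l = 5.
|L| − L_z,max = (√30 − 5)ℏ ≈ 0.4772ℏ.
For m_l = -4: cos θ = -4/√30, θ ≈ 136.91°.
cos θ_min = 5/√30, so θ_min ≈ 24.09°.

|L|−L_z,max ≈ 0.4772ℏ; θ(m_l=-4) ≈ 136.91°; θ_min ≈ 24.09°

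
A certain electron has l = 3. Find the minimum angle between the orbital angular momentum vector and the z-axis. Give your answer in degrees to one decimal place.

θ_min ≈ 30.0°

|L| = √(l(l+1)) ℏ = 2√3 ℏ.
The smallest angle corresponds to the largest L_z, i.e. m_l = l = 3, giving L_z = 3ℏ.
cos θ_min = 3/√12, so θ_min ≈ 30.0°.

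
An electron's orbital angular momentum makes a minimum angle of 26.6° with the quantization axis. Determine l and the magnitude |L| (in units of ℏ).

l = 4, |L| = 2√5 ℏ ≈ 4.472ℏ

cos²θ_min = l/(l+1) = 0.7995.
Thus l = 0.7995/(1 − 0.7995) ≈ 4.
Then |L| = ℏ√(4·5) = 2√5 ℏ.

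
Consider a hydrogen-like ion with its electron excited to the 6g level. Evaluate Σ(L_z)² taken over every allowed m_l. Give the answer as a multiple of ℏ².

Σ(L_z)² = 60 ℏ²

The 6g level has l = 4.
m_l ∈ {-4, -3, -2, -1, 0, 1, 2, 3, 4}.
Summing m² from −4 to 4: Σ m_l² = 60.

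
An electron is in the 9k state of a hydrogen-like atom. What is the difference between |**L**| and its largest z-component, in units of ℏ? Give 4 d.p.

For 9k, l = 7.
|L| = 2√14 ℏ ≈ 7.4833ℏ, while L_z,max = lℏ = 7ℏ.
The difference is (2√14 − 7)ℏ ≈ 0.4833ℏ.

|L| − L_z,max ≈ 0.4833ℏ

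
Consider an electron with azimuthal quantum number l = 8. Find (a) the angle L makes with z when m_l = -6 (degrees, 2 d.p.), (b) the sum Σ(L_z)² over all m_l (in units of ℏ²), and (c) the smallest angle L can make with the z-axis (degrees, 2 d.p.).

For m_l = -6: cos θ = -6/√72, θ ≈ 135.00°.
Σ m_l² = 408, so Σ(L_z)² = 408 ℏ².
cos θ_min = 8/√72, so θ_min ≈ 19.47°.

θ(m_l=-6) ≈ 135.00°; Σ(L_z)² = 408 ℏ²; θ_min ≈ 19.47°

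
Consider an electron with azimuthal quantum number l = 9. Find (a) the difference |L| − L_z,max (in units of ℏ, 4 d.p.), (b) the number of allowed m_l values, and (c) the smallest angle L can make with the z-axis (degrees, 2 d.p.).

|L| − L_z,max = (3√10 − 9)ℏ ≈ 0.4868ℏ.
There are 2l+1 = 19 values of m_l.
cos θ_min = 9/√90, so θ_min ≈ 18.43°.

|L|−L_z,max ≈ 0.4868ℏ; 19 values; θ_min ≈ 18.43°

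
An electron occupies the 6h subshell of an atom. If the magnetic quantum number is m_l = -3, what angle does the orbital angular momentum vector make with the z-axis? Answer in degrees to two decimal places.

θ ≈ 123.21°

The 6h subshell has l = 5.
|L|² = l(l+1)ℏ² = 30ℏ², so |L| = √30 ℏ.
L_z = m_l ℏ = −3ℏ.
cos θ = L_z/|L| = -3/√30, so θ ≈ 123.21°.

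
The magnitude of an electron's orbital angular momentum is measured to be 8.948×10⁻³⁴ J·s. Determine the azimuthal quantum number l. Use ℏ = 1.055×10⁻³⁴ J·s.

l = 8

Dividing by ℏ: |L|/ℏ ≈ 8.482.
(|L|/ℏ)² = l(l+1) ≈ 71.94 ⇒ l = 8.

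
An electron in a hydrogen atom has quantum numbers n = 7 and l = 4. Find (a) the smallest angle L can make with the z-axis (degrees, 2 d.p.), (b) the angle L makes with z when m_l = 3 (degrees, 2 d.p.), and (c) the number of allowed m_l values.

θ_min ≈ 26.57°; θ(m_l=3) ≈ 47.87°; 9 values

cos θ_min = 4/√20, so θ_min ≈ 26.57°.
For m_l = 3: cos θ = 3/√20, θ ≈ 47.87°.
There are 2l+1 = 9 values of m_l.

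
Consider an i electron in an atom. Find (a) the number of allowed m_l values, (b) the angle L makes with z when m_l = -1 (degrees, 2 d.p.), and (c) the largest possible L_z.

An i state has l = 6.
There are 2l+1 = 13 values of m_l.
For m_l = -1: cos θ = -1/√42, θ ≈ 98.88°.
L_z,max = lℏ = 6ℏ.

13 values; θ(m_l=-1) ≈ 98.88°; L_z,max = 6ℏ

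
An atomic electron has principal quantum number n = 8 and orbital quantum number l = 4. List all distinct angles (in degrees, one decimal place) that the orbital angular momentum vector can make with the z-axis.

|L| = √(l(l+1)) ℏ = 2√5 ℏ.
cos θ = m_l/√20 for each m_l ∈ {-4, -3, -2, -1, 0, 1, 2, 3, 4}.

θ ∈ {26.6°, 47.9°, 63.4°, 77.1°, 90.0°, 102.9°, 116.6°, 132.1°, 153.4°}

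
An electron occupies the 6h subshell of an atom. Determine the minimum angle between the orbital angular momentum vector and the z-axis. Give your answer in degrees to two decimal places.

6h means n = 6, l = 5.
|L|² = l(l+1)ℏ² = 30ℏ², so |L| = √30 ℏ.
The smallest angle corresponds to the largest L_z, i.e. m_l = l = 5, giving L_z = 5ℏ.
cos θ_min = 5/√30, so θ_min ≈ 24.09°.

θ_min ≈ 24.09°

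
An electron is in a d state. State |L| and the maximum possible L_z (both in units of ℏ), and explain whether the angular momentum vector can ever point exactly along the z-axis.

No: L_z,max = 2ℏ < |L| = √6 ℏ ≈ 2.449ℏ

The letter d corresponds to l = 2.
|L| = √6 ℏ ≈ 2.4495ℏ, while L_z,max = lℏ = 2ℏ.
Since |L| > L_z,max, the vector can never point exactly along z; the closest it comes is θ_min = arccos(2/√6) ≈ 35.3°.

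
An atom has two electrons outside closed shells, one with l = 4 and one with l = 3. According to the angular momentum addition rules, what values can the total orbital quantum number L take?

Angular momentum addition gives L = |l₁ − l₂|, …, l₁ + l₂.
Allowed values: L = 1, 2, 3, 4, 5, 6, 7.

L = 1, 2, 3, 4, 5, 6, 7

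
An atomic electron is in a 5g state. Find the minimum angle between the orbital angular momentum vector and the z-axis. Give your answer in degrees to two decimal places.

For 5g, l = 4.
|L|² = l(l+1)ℏ² = 20ℏ², so |L| = 2√5 ℏ.
The smallest angle corresponds to the largest L_z, i.e. m_l = l = 4, giving L_z = 4ℏ.
cos θ_min = 4/√20, so θ_min ≈ 26.57°.

θ_min ≈ 26.57°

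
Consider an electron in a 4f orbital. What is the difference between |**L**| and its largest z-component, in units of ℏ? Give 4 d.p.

|L| − L_z,max ≈ 0.4641ℏ

The 4f subshell has l = 3.
|L| = 2√3 ℏ ≈ 3.4641ℏ, while L_z,max = lℏ = 3ℏ.
The difference is (2√3 − 3)ℏ ≈ 0.4641ℏ.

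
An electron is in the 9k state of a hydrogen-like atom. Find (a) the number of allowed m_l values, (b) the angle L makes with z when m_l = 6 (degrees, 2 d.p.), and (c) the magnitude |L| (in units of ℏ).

For 9k, l = 7.
There are 2l+1 = 15 values of m_l.
For m_l = 6: cos θ = 6/√56, θ ≈ 36.70°.
|L| = ℏ√(7·8) = 2√14 ℏ ≈ 7.483ℏ.

15 values; θ(m_l=6) ≈ 36.70°; |L| = 2√14 ℏ ≈ 7.483ℏ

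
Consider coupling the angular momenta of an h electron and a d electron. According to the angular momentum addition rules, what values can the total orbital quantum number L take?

L = 3, 4, 5, 6, 7

Angular momentum addition gives L = |l₁ − l₂|, …, l₁ + l₂.
L ∈ {3, 4, 5, 6, 7}.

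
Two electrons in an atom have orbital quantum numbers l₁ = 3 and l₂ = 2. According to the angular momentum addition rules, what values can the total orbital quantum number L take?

The total orbital quantum number L ranges from |l₁ − l₂| to l₁ + l₂ in integer steps.
So L can be 1, 2, 3, 4, 5.

L = 1, 2, 3, 4, 5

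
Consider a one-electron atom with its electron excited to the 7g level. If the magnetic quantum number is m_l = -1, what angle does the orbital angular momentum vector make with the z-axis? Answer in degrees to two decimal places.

θ ≈ 102.92°

The 7g level has l = 4.
|L| = ℏ√(l(l+1)) = 2√5 ℏ.
L_z = m_l ℏ = −1ℏ.
cos θ = L_z/|L| = -1/√20, so θ ≈ 102.92°.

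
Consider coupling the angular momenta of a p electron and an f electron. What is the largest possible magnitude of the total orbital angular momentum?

|L_tot|_max = 2√5 ℏ ≈ 4.472ℏ

L runs from |1 − 3| = 2 to 1 + 3 = 4.
So L can be 2, 3, 4.
The largest magnitude corresponds to L = 4: |L_tot| = ℏ√(4·5) = 2√5 ℏ.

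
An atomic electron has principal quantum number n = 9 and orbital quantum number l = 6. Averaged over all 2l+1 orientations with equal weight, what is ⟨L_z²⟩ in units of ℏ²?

⟨L_z²⟩ = 14 ℏ²

m_l ∈ {-6, -5, -4, -3, -2, -1, 0, 1, 2, 3, 4, 5, 6}.
Average of L_z² over 13 states: 182/13 ℏ² = 14 ℏ².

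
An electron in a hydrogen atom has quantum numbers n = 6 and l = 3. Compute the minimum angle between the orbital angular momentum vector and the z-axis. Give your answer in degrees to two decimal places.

|L| = ℏ√(l(l+1)) = 2√3 ℏ.
The smallest angle corresponds to the largest L_z, i.e. m_l = l = 3, giving L_z = 3ℏ.
cos θ_min = 3/√12, so θ_min ≈ 30.00°.

θ_min ≈ 30.00°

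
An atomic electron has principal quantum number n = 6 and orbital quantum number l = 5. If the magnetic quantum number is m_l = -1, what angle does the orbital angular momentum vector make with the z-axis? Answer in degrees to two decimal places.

|L|² = l(l+1)ℏ² = 30ℏ², so |L| = √30 ℏ.
L_z = m_l ℏ = −1ℏ.
cos θ = L_z/|L| = -1/√30, so θ ≈ 100.52°.

θ ≈ 100.52°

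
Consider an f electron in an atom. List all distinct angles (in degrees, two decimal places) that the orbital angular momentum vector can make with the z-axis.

An f state has l = 3.
|L|² = l(l+1)ℏ² = 12ℏ², so |L| = 2√3 ℏ.
cos θ = m_l/√12 for each m_l ∈ {-3, -2, -1, 0, 1, 2, 3}.

θ ∈ {30.00°, 54.74°, 73.22°, 90.00°, 106.78°, 125.26°, 150.00°}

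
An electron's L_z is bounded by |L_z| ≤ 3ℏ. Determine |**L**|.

|L| = 2√3 ℏ ≈ 3.464ℏ

Since max m_l = l, l = 3.
|L| = ℏ√(l(l+1)) = 2√3 ℏ.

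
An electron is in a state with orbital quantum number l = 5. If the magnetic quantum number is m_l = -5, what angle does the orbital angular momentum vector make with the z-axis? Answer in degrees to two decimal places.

|L| = ℏ√(l(l+1)) = √30 ℏ.
L_z = m_l ℏ = −5ℏ.
cos θ = L_z/|L| = -5/√30, so θ ≈ 155.91°.

θ ≈ 155.91°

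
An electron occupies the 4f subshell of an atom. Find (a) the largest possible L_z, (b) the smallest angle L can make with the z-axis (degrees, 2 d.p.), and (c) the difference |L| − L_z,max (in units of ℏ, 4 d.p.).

L_z,max = 3ℏ; θ_min ≈ 30.00°; |L|−L_z,max ≈ 0.4641ℏ

4f means n = 4, l = 3.
L_z,max = lℏ = 3ℏ.
cos θ_min = 3/√12, so θ_min ≈ 30.00°.
|L| − L_z,max = (2√3 − 3)ℏ ≈ 0.4641ℏ.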